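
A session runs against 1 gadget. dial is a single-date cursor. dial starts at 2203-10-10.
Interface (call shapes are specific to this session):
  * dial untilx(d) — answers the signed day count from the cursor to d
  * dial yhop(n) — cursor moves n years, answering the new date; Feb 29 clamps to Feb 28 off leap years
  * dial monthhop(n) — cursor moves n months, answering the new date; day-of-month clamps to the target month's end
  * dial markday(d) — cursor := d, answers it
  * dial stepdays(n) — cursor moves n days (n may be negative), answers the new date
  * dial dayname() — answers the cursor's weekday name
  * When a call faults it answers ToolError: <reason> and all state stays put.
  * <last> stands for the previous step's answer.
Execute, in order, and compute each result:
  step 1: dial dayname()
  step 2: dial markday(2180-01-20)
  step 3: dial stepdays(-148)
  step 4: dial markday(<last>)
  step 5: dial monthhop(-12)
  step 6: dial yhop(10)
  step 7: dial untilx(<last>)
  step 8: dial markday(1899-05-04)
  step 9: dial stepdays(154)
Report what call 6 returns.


Next I call dial dayname: Monday.
I call dial markday using d='2180-01-20': 2180-01-20.
I use dial stepdays using n='-148', → 2179-08-25.
I try dial markday using d='<last>', giving 2179-08-25.
I run dial monthhop using n='-12', and see 2178-08-25.
I run dial yhop using n='10', → 2188-08-25.
Now I run dial untilx using d='<last>', and observe 0.
I invoke dial markday using d='1899-05-04', → 1899-05-04.
Invoking dial stepdays using n='154', yielding 1899-10-05.

Answer: 2188-08-25


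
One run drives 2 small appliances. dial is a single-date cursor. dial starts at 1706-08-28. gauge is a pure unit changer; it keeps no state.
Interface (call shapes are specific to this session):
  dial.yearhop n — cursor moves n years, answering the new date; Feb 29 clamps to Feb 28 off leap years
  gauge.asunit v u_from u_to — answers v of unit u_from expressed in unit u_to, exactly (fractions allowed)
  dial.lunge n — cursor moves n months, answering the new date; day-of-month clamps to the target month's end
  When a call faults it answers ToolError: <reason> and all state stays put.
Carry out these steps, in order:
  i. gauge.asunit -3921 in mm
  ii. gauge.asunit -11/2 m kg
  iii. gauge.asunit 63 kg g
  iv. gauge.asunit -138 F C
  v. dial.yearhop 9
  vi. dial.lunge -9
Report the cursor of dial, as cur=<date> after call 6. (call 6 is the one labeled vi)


Answer: cur=1714-11-28

Derivation:
[in] asunit v='-3921' u_from='in' u_to='mm'
  -497967/5
[in] asunit v='-11/2' u_from='m' u_to='kg'
  ToolError: incompatible units
[in] asunit v='63' u_from='kg' u_to='g'
  63000
[in] asunit v='-138' u_from='F' u_to='C'
  -850/9
[in] yearhop n='9'
  1715-08-28
[in] lunge n='-9'
  1714-11-28


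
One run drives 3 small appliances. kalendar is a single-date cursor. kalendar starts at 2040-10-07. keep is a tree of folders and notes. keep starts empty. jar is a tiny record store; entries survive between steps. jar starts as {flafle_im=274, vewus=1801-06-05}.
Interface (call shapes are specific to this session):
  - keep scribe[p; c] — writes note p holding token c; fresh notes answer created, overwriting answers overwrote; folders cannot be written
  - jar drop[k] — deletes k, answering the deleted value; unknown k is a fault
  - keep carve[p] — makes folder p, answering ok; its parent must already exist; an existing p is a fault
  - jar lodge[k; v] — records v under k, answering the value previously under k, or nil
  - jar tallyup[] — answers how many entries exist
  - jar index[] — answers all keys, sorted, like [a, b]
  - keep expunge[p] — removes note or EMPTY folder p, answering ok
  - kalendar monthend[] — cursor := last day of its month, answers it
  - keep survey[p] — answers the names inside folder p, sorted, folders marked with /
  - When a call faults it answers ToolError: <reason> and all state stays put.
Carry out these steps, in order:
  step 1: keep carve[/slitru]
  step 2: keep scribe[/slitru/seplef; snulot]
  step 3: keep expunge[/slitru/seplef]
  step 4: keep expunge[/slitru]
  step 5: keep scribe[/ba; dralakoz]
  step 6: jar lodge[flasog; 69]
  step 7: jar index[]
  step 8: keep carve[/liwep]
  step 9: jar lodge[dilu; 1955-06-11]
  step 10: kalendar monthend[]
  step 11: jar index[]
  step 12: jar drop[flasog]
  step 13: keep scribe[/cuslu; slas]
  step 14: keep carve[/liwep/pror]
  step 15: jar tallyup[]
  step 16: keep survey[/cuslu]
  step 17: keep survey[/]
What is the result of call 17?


==> keep carve(p=/slitru)
<== ok
==> keep scribe(p=/slitru/seplef, c=snulot)
<== created
==> keep expunge(p=/slitru/seplef)
<== ok
==> keep expunge(p=/slitru)
<== ok
==> keep scribe(p=/ba, c=dralakoz)
<== created
==> jar lodge(k=flasog, v=69)
<== nil
==> jar index()
<== [flafle_im, flasog, vewus]
==> keep carve(p=/liwep)
<== ok
==> jar lodge(k=dilu, v=1955-06-11)
<== nil
==> kalendar monthend()
<== 2040-10-31
==> jar index()
<== [dilu, flafle_im, flasog, vewus]
==> jar drop(k=flasog)
<== 69
==> keep scribe(p=/cuslu, c=slas)
<== created
==> keep carve(p=/liwep/pror)
<== ok
==> jar tallyup()
<== 3
==> keep survey(p=/cuslu)
<== ToolError: not a directory
==> keep survey(p=/)
<== [ba, cuslu, liwep/]

Answer: [ba, cuslu, liwep/]


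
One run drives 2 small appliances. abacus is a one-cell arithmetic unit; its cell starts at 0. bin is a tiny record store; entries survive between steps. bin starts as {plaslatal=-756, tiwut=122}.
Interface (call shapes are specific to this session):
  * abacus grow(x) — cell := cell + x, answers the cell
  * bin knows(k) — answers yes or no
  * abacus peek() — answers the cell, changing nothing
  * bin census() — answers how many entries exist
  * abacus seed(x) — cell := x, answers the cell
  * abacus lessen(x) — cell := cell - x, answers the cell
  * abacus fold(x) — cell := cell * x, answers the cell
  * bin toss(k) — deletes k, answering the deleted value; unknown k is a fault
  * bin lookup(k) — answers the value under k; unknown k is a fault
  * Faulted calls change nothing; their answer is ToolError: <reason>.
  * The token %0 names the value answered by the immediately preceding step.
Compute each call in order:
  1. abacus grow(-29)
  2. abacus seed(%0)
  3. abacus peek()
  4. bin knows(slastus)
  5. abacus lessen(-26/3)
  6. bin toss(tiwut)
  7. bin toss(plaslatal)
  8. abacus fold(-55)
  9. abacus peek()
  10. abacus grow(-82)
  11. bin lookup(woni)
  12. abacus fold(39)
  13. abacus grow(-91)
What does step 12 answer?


Answer: 40417

Derivation:
CALL abacus grow[x→-29]
RET  -29
CALL abacus seed[x→%0]
RET  -29
CALL abacus peek[]
RET  -29
CALL bin knows[k→slastus]
RET  no
CALL abacus lessen[x→-26/3]
RET  -61/3
CALL bin toss[k→tiwut]
RET  122
CALL bin toss[k→plaslatal]
RET  -756
CALL abacus fold[x→-55]
RET  3355/3
CALL abacus peek[]
RET  3355/3
CALL abacus grow[x→-82]
RET  3109/3
CALL bin lookup[k→woni]
RET  ToolError: no such key woni
CALL abacus fold[x→39]
RET  40417
CALL abacus grow[x→-91]
RET  40326


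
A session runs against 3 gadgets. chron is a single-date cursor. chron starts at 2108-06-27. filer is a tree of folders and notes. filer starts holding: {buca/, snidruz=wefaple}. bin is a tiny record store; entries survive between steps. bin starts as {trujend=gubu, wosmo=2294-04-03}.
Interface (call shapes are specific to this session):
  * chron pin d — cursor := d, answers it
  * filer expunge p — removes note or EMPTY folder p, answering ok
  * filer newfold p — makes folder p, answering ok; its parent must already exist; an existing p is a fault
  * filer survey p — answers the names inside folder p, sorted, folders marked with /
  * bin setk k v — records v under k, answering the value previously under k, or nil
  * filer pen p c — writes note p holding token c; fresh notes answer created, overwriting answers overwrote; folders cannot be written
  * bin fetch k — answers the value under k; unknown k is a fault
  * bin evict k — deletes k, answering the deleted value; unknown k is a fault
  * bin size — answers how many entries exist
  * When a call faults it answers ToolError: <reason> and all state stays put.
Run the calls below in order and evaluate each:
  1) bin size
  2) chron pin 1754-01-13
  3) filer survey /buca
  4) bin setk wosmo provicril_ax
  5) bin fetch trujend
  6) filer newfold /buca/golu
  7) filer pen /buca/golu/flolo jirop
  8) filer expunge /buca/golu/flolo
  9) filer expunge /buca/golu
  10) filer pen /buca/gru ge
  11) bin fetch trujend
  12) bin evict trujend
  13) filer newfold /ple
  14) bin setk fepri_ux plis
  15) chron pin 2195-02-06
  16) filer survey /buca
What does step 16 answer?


Answer: [gru]

Derivation:
Do: bin size[]
See: 2
Do: chron pin[1754-01-13]
See: 1754-01-13
Do: filer survey[/buca]
See: []
Do: bin setk[wosmo; provicril_ax]
See: 2294-04-03
Do: bin fetch[trujend]
See: gubu
Do: filer newfold[/buca/golu]
See: ok
Do: filer pen[/buca/golu/flolo; jirop]
See: created
Do: filer expunge[/buca/golu/flolo]
See: ok
Do: filer expunge[/buca/golu]
See: ok
Do: filer pen[/buca/gru; ge]
See: created
Do: bin fetch[trujend]
See: gubu
Do: bin evict[trujend]
See: gubu
Do: filer newfold[/ple]
See: ok
Do: bin setk[fepri_ux; plis]
See: nil
Do: chron pin[2195-02-06]
See: 2195-02-06
Do: filer survey[/buca]
See: [gru]


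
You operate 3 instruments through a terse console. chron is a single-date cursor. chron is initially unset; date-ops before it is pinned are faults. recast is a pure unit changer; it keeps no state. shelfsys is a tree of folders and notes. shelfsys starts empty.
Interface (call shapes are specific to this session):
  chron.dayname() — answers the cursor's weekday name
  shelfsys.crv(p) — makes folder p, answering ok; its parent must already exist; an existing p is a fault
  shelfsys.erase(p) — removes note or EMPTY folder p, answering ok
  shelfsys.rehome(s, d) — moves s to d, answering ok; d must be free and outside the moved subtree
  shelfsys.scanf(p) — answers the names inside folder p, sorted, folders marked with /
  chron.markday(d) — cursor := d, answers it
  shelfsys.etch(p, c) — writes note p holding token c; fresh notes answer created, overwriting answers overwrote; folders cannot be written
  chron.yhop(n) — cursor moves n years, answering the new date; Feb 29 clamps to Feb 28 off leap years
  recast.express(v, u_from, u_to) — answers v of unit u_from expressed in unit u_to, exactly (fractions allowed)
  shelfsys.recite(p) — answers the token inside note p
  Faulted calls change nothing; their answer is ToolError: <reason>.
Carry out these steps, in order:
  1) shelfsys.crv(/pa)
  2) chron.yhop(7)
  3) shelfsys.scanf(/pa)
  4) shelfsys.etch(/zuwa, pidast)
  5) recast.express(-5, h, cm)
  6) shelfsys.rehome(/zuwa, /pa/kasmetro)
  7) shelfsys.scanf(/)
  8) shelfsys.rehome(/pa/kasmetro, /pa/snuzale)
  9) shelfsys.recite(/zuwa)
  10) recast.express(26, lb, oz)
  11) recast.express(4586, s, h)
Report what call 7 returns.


Answer: [pa/]

Derivation:
Calling shelfsys.crv with p: /pa, and get ok.
Calling chron.yhop with n: 7, and get ToolError: no date set.
Now I run shelfsys.scanf with p: /pa, and observe [].
I try shelfsys.etch with p: /zuwa, c: pidast, — result: created.
Calling recast.express with v: -5, u_from: h, u_to: cm, and see ToolError: incompatible units.
I use shelfsys.rehome with s: /zuwa, d: /pa/kasmetro, → ok.
I try shelfsys.scanf with p: /, yielding [pa/].
I invoke shelfsys.rehome with s: /pa/kasmetro, d: /pa/snuzale, — result: ok.
Then shelfsys.recite with p: /zuwa, and see ToolError: not found.
I run recast.express with v: 26, u_from: lb, u_to: oz, and get 416.
I try recast.express with v: 4586, u_from: s, u_to: h, which returns 2293/1800.


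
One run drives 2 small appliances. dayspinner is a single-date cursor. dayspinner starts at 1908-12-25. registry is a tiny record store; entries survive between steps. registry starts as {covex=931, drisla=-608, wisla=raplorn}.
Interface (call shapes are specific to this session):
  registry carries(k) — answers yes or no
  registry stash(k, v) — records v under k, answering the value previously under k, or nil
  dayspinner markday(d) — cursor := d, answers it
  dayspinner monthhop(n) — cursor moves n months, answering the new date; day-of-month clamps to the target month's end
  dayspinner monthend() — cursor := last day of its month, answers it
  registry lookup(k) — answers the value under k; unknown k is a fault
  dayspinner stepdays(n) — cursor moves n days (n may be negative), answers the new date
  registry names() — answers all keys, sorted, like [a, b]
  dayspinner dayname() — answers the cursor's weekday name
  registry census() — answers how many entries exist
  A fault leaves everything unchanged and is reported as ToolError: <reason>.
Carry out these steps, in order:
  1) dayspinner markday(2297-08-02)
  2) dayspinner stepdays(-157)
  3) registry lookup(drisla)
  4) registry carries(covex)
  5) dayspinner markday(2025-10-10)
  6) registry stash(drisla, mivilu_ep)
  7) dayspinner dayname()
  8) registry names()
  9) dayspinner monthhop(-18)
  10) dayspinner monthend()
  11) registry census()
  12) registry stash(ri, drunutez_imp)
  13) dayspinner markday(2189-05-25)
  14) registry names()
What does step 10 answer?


// 1. dayspinner markday(2297-08-02) == 2297-08-02
// 2. dayspinner stepdays(-157) == 2297-02-26
// 3. registry lookup(drisla) == -608
// 4. registry carries(covex) == yes
// 5. dayspinner markday(2025-10-10) == 2025-10-10
// 6. registry stash(drisla, mivilu_ep) == -608
// 7. dayspinner dayname() == Friday
// 8. registry names() == [covex, drisla, wisla]
// 9. dayspinner monthhop(-18) == 2024-04-10
// 10. dayspinner monthend() == 2024-04-30
// 11. registry census() == 3
// 12. registry stash(ri, drunutez_imp) == nil
// 13. dayspinner markday(2189-05-25) == 2189-05-25
// 14. registry names() == [covex, drisla, ri, wisla]

Answer: 2024-04-30


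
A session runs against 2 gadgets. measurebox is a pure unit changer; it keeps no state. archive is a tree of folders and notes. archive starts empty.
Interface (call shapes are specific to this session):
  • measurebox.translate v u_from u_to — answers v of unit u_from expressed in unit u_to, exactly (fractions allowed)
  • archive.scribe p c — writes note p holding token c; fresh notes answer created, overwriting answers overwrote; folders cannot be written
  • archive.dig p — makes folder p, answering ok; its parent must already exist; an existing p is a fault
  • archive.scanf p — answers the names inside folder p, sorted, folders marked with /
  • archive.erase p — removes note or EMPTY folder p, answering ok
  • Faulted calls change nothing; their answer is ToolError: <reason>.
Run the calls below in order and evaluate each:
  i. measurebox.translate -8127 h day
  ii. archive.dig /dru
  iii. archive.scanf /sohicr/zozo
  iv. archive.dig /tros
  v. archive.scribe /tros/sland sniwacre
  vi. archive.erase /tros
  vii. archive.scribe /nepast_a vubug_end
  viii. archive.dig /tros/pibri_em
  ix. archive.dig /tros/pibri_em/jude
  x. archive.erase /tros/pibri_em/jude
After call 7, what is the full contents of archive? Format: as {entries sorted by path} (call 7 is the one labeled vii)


! 1. measurebox.translate(v='-8127', u_from='h', u_to='day') == -2709/8
! 2. archive.dig(p='/dru') == ok
! 3. archive.scanf(p='/sohicr/zozo') == ToolError: not found
! 4. archive.dig(p='/tros') == ok
! 5. archive.scribe(p='/tros/sland', c='sniwacre') == created
! 6. archive.erase(p='/tros') == ToolError: not empty
! 7. archive.scribe(p='/nepast_a', c='vubug_end') == created
! 8. archive.dig(p='/tros/pibri_em') == ok
! 9. archive.dig(p='/tros/pibri_em/jude') == ok
! 10. archive.erase(p='/tros/pibri_em/jude') == ok

Answer: {dru/, nepast_a=vubug_end, tros/, tros/sland=sniwacre}


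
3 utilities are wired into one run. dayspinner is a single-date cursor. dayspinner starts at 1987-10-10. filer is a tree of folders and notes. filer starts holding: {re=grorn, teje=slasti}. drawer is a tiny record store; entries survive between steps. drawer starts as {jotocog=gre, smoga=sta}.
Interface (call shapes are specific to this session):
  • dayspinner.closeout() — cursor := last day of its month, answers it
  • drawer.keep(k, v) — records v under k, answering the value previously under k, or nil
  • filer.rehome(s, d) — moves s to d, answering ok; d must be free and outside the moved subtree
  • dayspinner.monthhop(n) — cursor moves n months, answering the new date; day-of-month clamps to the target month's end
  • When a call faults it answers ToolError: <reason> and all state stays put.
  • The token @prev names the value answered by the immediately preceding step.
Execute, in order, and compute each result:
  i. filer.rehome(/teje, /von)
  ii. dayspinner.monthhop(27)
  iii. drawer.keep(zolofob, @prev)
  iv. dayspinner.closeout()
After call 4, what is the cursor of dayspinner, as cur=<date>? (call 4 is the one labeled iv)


Answer: cur=1990-01-31

Derivation:
-- rehome(s='/teje', d='/von') => ok
-- monthhop(n='27') => 1990-01-10
-- keep(k='zolofob', v='@prev') => nil
-- closeout() => 1990-01-31


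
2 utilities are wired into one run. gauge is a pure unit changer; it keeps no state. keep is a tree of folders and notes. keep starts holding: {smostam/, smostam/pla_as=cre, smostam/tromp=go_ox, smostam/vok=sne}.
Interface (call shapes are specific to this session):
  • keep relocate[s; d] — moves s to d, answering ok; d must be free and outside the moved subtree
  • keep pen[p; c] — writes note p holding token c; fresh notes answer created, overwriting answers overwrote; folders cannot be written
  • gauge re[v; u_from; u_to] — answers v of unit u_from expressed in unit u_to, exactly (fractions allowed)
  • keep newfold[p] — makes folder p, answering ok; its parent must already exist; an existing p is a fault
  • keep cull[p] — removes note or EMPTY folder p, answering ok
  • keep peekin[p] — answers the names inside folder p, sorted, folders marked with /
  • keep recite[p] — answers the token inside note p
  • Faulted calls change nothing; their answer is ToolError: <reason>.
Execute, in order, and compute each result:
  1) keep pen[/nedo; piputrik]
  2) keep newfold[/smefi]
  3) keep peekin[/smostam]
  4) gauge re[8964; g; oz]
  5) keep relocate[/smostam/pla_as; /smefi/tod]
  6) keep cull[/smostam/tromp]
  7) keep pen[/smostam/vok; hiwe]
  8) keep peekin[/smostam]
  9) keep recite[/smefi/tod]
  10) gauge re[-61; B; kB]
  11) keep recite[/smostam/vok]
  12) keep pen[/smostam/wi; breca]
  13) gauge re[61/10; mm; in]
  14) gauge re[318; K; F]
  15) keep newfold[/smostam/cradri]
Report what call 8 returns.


Answer: [vok]

Derivation:
# keep pen(p: /nedo, c: piputrik) => created
# keep newfold(p: /smefi) => ok
# keep peekin(p: /smostam) => [pla_as, tromp, vok]
# gauge re(v: 8964, u_from: g, u_to: oz) => 14342400000/45359237
# keep relocate(s: /smostam/pla_as, d: /smefi/tod) => ok
# keep cull(p: /smostam/tromp) => ok
# keep pen(p: /smostam/vok, c: hiwe) => overwrote
# keep peekin(p: /smostam) => [vok]
# keep recite(p: /smefi/tod) => cre
# gauge re(v: -61, u_from: B, u_to: kB) => -61/1000
# keep recite(p: /smostam/vok) => hiwe
# keep pen(p: /smostam/wi, c: breca) => created
# gauge re(v: 61/10, u_from: mm, u_to: in) => 61/254
# gauge re(v: 318, u_from: K, u_to: F) => 11273/100
# keep newfold(p: /smostam/cradri) => ok


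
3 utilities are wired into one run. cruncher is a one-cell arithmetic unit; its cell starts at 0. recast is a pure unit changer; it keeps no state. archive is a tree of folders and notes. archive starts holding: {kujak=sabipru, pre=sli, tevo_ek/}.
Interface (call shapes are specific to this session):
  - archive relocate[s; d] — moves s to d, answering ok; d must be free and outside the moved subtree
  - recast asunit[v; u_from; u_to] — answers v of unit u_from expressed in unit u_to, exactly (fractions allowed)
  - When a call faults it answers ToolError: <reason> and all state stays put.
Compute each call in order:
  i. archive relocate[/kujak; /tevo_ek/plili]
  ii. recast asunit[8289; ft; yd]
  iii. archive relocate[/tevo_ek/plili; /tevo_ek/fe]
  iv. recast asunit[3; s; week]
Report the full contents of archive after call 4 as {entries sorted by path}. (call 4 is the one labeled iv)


Do: archive relocate[/kujak; /tevo_ek/plili]
See: ok
Do: recast asunit[8289; ft; yd]
See: 2763
Do: archive relocate[/tevo_ek/plili; /tevo_ek/fe]
See: ok
Do: recast asunit[3; s; week]
See: 1/201600

Answer: {pre=sli, tevo_ek/, tevo_ek/fe=sabipru}


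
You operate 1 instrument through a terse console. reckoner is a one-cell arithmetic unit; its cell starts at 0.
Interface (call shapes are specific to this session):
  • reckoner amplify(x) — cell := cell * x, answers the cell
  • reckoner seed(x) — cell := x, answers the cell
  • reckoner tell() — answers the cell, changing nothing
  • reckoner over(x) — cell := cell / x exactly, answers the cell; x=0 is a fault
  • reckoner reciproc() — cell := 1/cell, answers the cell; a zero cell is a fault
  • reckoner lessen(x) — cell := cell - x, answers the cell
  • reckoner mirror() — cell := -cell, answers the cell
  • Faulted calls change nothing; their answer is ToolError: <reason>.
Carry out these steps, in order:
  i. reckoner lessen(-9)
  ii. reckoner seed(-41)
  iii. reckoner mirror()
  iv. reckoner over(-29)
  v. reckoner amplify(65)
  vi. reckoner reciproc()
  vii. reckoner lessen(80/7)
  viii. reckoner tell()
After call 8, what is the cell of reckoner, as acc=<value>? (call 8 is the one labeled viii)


Answer: acc=-213403/18655

Derivation:
// 1. reckoner lessen(x='-9') => 9
// 2. reckoner seed(x='-41') => -41
// 3. reckoner mirror() => 41
// 4. reckoner over(x='-29') => -41/29
// 5. reckoner amplify(x='65') => -2665/29
// 6. reckoner reciproc() => -29/2665
// 7. reckoner lessen(x='80/7') => -213403/18655
// 8. reckoner tell() => -213403/18655


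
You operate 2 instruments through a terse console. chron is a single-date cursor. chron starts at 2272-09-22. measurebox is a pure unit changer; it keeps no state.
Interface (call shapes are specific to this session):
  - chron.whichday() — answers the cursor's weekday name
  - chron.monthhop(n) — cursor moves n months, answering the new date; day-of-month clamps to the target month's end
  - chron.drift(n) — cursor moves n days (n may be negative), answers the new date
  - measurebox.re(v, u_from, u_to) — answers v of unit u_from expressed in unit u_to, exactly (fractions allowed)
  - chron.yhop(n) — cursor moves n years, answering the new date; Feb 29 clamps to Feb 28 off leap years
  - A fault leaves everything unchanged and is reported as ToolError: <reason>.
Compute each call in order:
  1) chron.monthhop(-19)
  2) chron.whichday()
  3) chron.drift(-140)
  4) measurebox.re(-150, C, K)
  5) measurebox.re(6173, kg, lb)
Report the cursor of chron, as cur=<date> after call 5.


Answer: cur=2270-10-05

Derivation:
Next I call chron.monthhop(n='-19'), → 2271-02-22.
Invoking chron.whichday, yielding Wednesday.
Using chron.drift(n='-140'), giving 2270-10-05.
Invoking measurebox.re(v='-150', u_from='C', u_to='K'), and observe 2463/20.
I run measurebox.re(v='6173', u_from='kg', u_to='lb'), and get 617300000000/45359237.


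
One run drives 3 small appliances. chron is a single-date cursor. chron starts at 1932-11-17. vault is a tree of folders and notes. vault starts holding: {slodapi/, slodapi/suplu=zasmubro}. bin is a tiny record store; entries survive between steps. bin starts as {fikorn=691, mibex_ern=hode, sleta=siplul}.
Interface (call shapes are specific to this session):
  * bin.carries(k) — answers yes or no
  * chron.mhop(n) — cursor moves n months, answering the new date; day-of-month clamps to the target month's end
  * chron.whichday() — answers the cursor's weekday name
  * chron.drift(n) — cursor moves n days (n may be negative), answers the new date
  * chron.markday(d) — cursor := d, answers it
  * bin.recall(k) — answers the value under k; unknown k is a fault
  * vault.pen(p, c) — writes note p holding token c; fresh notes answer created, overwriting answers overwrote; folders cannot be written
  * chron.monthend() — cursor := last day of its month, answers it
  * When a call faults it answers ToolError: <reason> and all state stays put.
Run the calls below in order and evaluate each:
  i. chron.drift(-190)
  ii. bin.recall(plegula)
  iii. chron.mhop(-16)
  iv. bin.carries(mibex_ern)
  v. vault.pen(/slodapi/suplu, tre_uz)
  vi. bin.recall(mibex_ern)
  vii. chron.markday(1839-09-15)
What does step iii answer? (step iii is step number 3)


Next I call chron.drift with n=-190, — result: 1932-05-11.
Calling bin.recall with k=plegula, and see ToolError: no such key plegula.
I try chron.mhop with n=-16, which returns 1931-01-11.
Next I call bin.carries with k=mibex_ern, and see yes.
Using vault.pen with p=/slodapi/suplu, c=tre_uz, yielding overwrote.
Invoking bin.recall with k=mibex_ern, — result: hode.
Then chron.markday with d=1839-09-15, and see 1839-09-15.

Answer: 1931-01-11


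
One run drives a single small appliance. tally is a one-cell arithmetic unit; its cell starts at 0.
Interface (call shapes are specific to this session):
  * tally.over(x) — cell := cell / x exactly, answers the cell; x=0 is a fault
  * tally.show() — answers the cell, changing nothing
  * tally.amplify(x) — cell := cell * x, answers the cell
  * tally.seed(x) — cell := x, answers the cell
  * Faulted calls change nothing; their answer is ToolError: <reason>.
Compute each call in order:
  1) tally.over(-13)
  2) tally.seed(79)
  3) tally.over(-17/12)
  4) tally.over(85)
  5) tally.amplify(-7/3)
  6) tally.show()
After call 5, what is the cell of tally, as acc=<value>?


Answer: acc=2212/1445

Derivation:
>>> tally.over x='-13'
:: 0
>>> tally.seed x='79'
:: 79
>>> tally.over x='-17/12'
:: -948/17
>>> tally.over x='85'
:: -948/1445
>>> tally.amplify x='-7/3'
:: 2212/1445
>>> tally.show
:: 2212/1445


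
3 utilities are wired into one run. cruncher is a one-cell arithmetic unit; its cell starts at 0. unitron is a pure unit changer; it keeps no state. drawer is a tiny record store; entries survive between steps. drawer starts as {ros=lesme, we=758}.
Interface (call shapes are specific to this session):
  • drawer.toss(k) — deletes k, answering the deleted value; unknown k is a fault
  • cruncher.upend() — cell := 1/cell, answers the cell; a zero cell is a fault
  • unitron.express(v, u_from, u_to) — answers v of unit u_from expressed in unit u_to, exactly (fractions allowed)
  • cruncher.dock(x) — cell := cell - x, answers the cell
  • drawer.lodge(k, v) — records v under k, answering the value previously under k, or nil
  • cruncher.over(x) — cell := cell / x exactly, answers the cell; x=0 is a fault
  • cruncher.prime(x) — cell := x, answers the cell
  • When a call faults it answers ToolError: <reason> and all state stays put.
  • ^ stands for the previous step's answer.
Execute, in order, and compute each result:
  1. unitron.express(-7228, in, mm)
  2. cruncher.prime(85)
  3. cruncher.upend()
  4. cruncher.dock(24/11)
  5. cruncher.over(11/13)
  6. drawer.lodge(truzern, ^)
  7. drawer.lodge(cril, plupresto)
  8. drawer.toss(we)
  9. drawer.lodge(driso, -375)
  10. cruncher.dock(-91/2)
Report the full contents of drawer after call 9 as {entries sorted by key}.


Answer: {cril=plupresto, driso=-375, ros=lesme, truzern=-26377/10285}

Derivation:
> express v: -7228 u_from: in u_to: mm
  -917956/5
> prime x: 85
  85
> upend
  1/85
> dock x: 24/11
  -2029/935
> over x: 11/13
  -26377/10285
> lodge k: truzern v: ^
  nil
> lodge k: cril v: plupresto
  nil
> toss k: we
  758
> lodge k: driso v: -375
  nil
> dock x: -91/2
  883181/20570


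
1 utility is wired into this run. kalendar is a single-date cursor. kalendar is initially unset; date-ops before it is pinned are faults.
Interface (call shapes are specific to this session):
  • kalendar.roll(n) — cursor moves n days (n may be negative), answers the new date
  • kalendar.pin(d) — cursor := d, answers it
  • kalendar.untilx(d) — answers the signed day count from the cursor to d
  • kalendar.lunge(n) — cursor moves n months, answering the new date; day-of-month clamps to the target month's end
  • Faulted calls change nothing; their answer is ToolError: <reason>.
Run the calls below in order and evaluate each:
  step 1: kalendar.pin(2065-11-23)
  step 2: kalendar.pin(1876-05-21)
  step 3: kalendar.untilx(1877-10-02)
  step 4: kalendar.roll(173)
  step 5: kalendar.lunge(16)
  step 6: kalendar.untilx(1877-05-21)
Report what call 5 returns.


Answer: 1878-03-10

Derivation:
>>> pin d=2065-11-23
= 2065-11-23
>>> pin d=1876-05-21
= 1876-05-21
>>> untilx d=1877-10-02
= 499
>>> roll n=173
= 1876-11-10
>>> lunge n=16
= 1878-03-10
>>> untilx d=1877-05-21
= -293


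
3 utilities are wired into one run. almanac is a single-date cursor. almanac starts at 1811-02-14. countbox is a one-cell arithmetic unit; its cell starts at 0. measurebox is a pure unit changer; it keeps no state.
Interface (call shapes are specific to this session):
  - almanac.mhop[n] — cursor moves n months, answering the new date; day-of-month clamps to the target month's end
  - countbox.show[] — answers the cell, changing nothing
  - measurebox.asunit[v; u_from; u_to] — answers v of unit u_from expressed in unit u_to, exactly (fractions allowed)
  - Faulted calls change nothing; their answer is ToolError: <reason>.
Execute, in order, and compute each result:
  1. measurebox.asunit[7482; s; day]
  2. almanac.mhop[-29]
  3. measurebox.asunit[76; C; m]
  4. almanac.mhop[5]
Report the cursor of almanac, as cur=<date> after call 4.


→ asunit(v=7482, u_from=s, u_to=day)
← 1247/14400
→ mhop(n=-29)
← 1808-09-14
→ asunit(v=76, u_from=C, u_to=m)
← ToolError: incompatible units
→ mhop(n=5)
← 1809-02-14

Answer: cur=1809-02-14


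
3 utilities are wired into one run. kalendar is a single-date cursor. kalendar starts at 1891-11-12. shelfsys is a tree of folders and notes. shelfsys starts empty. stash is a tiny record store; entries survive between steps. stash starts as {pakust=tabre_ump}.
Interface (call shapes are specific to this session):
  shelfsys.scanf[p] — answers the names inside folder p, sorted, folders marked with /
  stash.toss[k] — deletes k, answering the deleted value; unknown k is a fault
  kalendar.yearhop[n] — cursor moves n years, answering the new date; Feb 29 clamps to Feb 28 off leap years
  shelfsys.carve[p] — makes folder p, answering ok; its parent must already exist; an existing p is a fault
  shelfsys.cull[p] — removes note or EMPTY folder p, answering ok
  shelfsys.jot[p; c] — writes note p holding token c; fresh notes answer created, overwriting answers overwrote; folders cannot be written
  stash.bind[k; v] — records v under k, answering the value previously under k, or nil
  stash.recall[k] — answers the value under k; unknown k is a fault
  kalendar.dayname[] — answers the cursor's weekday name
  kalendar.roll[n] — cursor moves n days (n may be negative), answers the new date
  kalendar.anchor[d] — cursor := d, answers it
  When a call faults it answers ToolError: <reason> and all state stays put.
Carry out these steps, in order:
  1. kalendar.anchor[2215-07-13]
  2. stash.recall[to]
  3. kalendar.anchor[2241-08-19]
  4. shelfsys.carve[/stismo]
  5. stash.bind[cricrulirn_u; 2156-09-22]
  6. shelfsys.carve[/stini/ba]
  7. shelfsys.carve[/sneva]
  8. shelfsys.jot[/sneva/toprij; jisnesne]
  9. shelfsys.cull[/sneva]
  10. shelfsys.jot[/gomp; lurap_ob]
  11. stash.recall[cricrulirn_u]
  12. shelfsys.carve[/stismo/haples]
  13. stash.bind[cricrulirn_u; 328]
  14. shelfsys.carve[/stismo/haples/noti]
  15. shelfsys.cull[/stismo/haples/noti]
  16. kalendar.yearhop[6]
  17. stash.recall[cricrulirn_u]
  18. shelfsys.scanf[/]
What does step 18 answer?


Next I call kalendar.anchor with d='2215-07-13', yielding 2215-07-13.
I invoke stash.recall with k='to', and observe ToolError: no such key to.
Now I run kalendar.anchor with d='2241-08-19', and observe 2241-08-19.
I try shelfsys.carve with p='/stismo': ok.
Now I run stash.bind with k='cricrulirn_u', v='2156-09-22', giving nil.
Next I call shelfsys.carve with p='/stini/ba', and see ToolError: no parent.
Using shelfsys.carve with p='/sneva', which returns ok.
Calling shelfsys.jot with p='/sneva/toprij', c='jisnesne', — result: created.
Now I run shelfsys.cull with p='/sneva', and get ToolError: not empty.
I use shelfsys.jot with p='/gomp', c='lurap_ob', → created.
I use stash.recall with k='cricrulirn_u', and observe 2156-09-22.
I use shelfsys.carve with p='/stismo/haples', — result: ok.
I use stash.bind with k='cricrulirn_u', v='328', giving 2156-09-22.
I try shelfsys.carve with p='/stismo/haples/noti', which returns ok.
Then shelfsys.cull with p='/stismo/haples/noti', and see ok.
Then kalendar.yearhop with n='6', — result: 2247-08-19.
I use stash.recall with k='cricrulirn_u', and get 328.
Next I call shelfsys.scanf with p='/', giving [gomp, sneva/, stismo/].

Answer: [gomp, sneva/, stismo/]


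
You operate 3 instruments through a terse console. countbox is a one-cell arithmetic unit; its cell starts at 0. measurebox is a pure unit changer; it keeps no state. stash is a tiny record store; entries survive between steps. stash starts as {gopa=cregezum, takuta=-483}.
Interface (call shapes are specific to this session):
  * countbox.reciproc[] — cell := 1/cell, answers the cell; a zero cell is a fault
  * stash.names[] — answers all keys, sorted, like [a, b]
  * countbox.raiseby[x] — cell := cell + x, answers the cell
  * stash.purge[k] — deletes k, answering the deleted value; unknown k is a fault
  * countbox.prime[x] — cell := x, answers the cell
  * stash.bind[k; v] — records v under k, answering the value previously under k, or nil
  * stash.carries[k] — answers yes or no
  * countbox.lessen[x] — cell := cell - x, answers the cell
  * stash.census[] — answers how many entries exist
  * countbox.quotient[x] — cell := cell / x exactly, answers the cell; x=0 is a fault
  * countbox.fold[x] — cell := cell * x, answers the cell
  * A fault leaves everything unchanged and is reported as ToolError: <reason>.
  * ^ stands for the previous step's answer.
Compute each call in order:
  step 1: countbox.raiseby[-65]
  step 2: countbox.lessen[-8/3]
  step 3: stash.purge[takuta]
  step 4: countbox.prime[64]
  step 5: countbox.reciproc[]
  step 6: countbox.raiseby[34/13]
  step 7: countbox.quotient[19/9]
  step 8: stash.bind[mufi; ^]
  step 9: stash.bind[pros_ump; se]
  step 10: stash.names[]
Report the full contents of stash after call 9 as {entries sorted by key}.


Answer: {gopa=cregezum, mufi=19701/15808, pros_ump=se}

Derivation:
~$ countbox.raiseby x: -65
[out] -65
~$ countbox.lessen x: -8/3
[out] -187/3
~$ stash.purge k: takuta
[out] -483
~$ countbox.prime x: 64
[out] 64
~$ countbox.reciproc
[out] 1/64
~$ countbox.raiseby x: 34/13
[out] 2189/832
~$ countbox.quotient x: 19/9
[out] 19701/15808
~$ stash.bind k: mufi v: ^
[out] nil
~$ stash.bind k: pros_ump v: se
[out] nil
~$ stash.names
[out] [gopa, mufi, pros_ump]


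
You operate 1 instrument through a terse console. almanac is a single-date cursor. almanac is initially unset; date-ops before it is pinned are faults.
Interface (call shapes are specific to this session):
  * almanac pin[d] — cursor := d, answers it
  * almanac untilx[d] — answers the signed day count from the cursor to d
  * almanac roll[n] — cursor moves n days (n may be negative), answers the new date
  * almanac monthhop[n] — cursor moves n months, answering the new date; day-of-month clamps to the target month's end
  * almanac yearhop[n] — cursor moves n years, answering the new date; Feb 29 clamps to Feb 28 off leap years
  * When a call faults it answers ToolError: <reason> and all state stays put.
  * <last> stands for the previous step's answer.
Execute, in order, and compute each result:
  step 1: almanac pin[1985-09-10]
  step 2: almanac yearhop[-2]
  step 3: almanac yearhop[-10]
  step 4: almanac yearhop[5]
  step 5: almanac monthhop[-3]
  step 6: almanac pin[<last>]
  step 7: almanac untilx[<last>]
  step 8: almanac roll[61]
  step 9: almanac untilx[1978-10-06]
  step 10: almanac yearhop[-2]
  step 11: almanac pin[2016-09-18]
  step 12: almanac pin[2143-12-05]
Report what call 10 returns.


Step: almanac pin[d: 1985-09-10]
Result: 1985-09-10
Step: almanac yearhop[n: -2]
Result: 1983-09-10
Step: almanac yearhop[n: -10]
Result: 1973-09-10
Step: almanac yearhop[n: 5]
Result: 1978-09-10
Step: almanac monthhop[n: -3]
Result: 1978-06-10
Step: almanac pin[d: <last>]
Result: 1978-06-10
Step: almanac untilx[d: <last>]
Result: 0
Step: almanac roll[n: 61]
Result: 1978-08-10
Step: almanac untilx[d: 1978-10-06]
Result: 57
Step: almanac yearhop[n: -2]
Result: 1976-08-10
Step: almanac pin[d: 2016-09-18]
Result: 2016-09-18
Step: almanac pin[d: 2143-12-05]
Result: 2143-12-05

Answer: 1976-08-10


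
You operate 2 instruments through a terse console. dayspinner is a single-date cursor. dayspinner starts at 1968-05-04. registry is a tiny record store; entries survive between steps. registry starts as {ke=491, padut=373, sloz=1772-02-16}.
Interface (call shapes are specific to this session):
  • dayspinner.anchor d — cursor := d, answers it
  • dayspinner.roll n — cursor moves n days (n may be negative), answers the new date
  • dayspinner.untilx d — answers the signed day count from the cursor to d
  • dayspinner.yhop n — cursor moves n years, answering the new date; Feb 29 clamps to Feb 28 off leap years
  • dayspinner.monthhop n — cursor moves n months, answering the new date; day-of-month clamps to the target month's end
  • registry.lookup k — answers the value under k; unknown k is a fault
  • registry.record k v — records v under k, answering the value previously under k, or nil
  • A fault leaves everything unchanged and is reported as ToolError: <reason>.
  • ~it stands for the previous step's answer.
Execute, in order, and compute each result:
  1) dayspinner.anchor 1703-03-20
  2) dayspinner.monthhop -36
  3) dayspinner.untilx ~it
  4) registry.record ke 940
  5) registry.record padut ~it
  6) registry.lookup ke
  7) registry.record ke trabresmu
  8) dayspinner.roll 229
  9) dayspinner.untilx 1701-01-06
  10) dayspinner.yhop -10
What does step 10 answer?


-> dayspinner.anchor(d: 1703-03-20)
<- 1703-03-20
-> dayspinner.monthhop(n: -36)
<- 1700-03-20
-> dayspinner.untilx(d: ~it)
<- 0
-> registry.record(k: ke, v: 940)
<- 491
-> registry.record(k: padut, v: ~it)
<- 373
-> registry.lookup(k: ke)
<- 940
-> registry.record(k: ke, v: trabresmu)
<- 940
-> dayspinner.roll(n: 229)
<- 1700-11-04
-> dayspinner.untilx(d: 1701-01-06)
<- 63
-> dayspinner.yhop(n: -10)
<- 1690-11-04

Answer: 1690-11-04


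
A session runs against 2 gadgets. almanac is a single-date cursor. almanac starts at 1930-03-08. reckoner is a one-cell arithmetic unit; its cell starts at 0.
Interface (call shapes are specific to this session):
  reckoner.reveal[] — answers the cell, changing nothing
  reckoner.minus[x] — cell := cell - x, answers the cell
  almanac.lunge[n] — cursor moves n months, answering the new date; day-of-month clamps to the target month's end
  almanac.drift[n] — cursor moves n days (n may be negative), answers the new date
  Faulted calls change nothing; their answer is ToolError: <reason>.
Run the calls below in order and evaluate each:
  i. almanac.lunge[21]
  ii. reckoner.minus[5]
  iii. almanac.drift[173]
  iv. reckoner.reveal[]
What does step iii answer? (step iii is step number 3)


>> almanac.lunge(21)
<< 1931-12-08
>> reckoner.minus(5)
<< -5
>> almanac.drift(173)
<< 1932-05-29
>> reckoner.reveal()
<< -5

Answer: 1932-05-29


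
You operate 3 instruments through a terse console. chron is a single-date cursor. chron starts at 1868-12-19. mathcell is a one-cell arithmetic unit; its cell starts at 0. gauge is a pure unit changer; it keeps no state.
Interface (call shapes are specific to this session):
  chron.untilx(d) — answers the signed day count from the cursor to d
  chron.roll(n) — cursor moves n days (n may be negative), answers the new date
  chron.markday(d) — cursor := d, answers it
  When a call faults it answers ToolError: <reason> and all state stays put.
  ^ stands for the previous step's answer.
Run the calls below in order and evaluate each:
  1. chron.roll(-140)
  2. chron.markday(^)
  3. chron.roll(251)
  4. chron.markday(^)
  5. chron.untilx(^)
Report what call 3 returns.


Answer: 1869-04-09

Derivation:
! chron.roll(n=-140) == 1868-08-01
! chron.markday(d=^) == 1868-08-01
! chron.roll(n=251) == 1869-04-09
! chron.markday(d=^) == 1869-04-09
! chron.untilx(d=^) == 0
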